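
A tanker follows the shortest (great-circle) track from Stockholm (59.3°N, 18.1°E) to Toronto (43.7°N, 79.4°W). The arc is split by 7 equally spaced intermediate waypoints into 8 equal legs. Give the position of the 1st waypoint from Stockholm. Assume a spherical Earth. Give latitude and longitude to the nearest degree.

≈ 62°N, 5°E

The haversine formula gives a central angle δ ≈ 0.993 rad (56.9°) between the endpoints.
Interpolate at f = 1/8 with slerp weights a = sin((1−f)δ)/sin δ ≈ 0.912, b = sin(fδ)/sin δ ≈ 0.148.
p = a·p₁ + b·p₂ ≈ (0.462, 0.040, 0.886); φ = arcsin(p_z) ≈ 62.37°, λ = atan2(p_y, p_x) ≈ 4.89°.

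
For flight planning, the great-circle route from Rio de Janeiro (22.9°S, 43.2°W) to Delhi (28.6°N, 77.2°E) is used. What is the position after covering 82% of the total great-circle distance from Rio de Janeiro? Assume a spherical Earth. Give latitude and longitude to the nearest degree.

Convert each endpoint to a unit vector on the sphere (x = cos φ cos λ, y = cos φ sin λ, z = sin φ).
The central angle between the endpoints is δ = arccos(p₁·p₂) ≈ 2.209 rad (126.6°).
Interpolate at f = 0.82 with slerp weights a = sin((1−f)δ)/sin δ ≈ 0.482, b = sin(fδ)/sin δ ≈ 1.209.
p = a·p₁ + b·p₂ ≈ (0.559, 0.731, 0.391); φ = arcsin(p_z) ≈ 23.03°, λ = atan2(p_y, p_x) ≈ 52.61°.

≈ 23°N, 53°E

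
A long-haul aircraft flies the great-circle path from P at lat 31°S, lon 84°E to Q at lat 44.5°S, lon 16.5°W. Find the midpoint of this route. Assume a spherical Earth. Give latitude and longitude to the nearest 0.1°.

From cos δ = sin φ₁ sin φ₂ + cos φ₁ cos φ₂ cos Δλ, the central angle is δ ≈ 1.319 rad (75.5°).
Interpolate at f = 1/2 with slerp weights a = sin((1−f)δ)/sin δ ≈ 0.633, b = sin(fδ)/sin δ ≈ 0.633.
p = a·p₁ + b·p₂ ≈ (0.489, 0.411, -0.769); φ = arcsin(p_z) ≈ -50.28°, λ = atan2(p_y, p_x) ≈ 40.04°.

≈ lat 50.3°S, lon 40.0°E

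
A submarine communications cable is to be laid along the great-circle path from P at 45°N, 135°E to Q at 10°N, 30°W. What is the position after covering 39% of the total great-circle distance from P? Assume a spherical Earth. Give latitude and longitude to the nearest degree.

≈ 77°N, 38°E

From cos δ = sin φ₁ sin φ₂ + cos φ₁ cos φ₂ cos Δλ, the central angle is δ ≈ 2.153 rad (123.4°).
Interpolate at f = 0.39 with slerp weights a = sin((1−f)δ)/sin δ ≈ 1.158, b = sin(fδ)/sin δ ≈ 0.891.
p = a·p₁ + b·p₂ ≈ (0.181, 0.140, 0.973); φ = arcsin(p_z) ≈ 76.76°, λ = atan2(p_y, p_x) ≈ 37.69°.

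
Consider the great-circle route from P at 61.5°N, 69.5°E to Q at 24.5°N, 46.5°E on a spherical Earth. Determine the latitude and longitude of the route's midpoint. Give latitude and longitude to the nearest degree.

≈ 44°N, 54°E

Convert each endpoint to a unit vector on the sphere (x = cos φ cos λ, y = cos φ sin λ, z = sin φ).
The central angle between the endpoints is δ = arccos(p₁·p₂) ≈ 0.701 rad (40.2°).
Interpolate at f = 1/2 with slerp weights a = sin((1−f)δ)/sin δ ≈ 0.532, b = sin(fδ)/sin δ ≈ 0.532.
p = a·p₁ + b·p₂ ≈ (0.422, 0.589, 0.689); φ = arcsin(p_z) ≈ 43.52°, λ = atan2(p_y, p_x) ≈ 54.37°.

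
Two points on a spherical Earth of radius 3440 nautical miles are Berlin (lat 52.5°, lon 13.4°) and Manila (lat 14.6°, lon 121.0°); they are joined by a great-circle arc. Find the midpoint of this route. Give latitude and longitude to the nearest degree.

≈ lat 47°, lon 84°

From cos δ = sin φ₁ sin φ₂ + cos φ₁ cos φ₂ cos Δλ, the central angle is δ ≈ 1.549 rad (88.7°).
Interpolate at f = 1/2 with slerp weights a = sin((1−f)δ)/sin δ ≈ 0.700, b = sin(fδ)/sin δ ≈ 0.700.
p = a·p₁ + b·p₂ ≈ (0.066, 0.679, 0.731); φ = arcsin(p_z) ≈ 46.99°, λ = atan2(p_y, p_x) ≈ 84.48°.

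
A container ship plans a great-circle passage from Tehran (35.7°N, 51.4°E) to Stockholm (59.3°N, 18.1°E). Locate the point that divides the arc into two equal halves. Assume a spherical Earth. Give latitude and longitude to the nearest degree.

≈ 49°N, 39°E

Write both endpoints as unit vectors p₁, p₂ with components (cos φ cos λ, cos φ sin λ, sin φ).
The central angle between the endpoints is δ = arccos(p₁·p₂) ≈ 0.558 rad (32.0°).
Interpolate at f = 1/2 with slerp weights a = sin((1−f)δ)/sin δ ≈ 0.520, b = sin(fδ)/sin δ ≈ 0.520.
p = a·p₁ + b·p₂ ≈ (0.516, 0.413, 0.751); φ = arcsin(p_z) ≈ 48.65°, λ = atan2(p_y, p_x) ≈ 38.65°.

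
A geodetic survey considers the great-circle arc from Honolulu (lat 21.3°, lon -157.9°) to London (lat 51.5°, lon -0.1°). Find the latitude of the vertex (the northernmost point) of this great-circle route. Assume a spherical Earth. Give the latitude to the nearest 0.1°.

≈ 76.9°

The great circle lies in the plane with unit normal n̂ = (p₁ × p₂)/|p₁ × p₂|.
Here n̂_z ≈ +0.226; the vertex latitude is φ_max = arccos|n̂_z| ≈ 76.9°.
Check via Clairaut: cos φ_max = |cos φ₁| · sin C = cos(21.3°)·sin(14.1°) ≈ 0.226, again giving ≈ 76.9°.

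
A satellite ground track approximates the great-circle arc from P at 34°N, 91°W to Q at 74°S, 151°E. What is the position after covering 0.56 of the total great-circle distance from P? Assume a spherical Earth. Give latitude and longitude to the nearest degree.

≈ 36°S, 113°W

Convert each endpoint to a unit vector on the sphere (x = cos φ cos λ, y = cos φ sin λ, z = sin φ).
The central angle between the endpoints is δ = arccos(p₁·p₂) ≈ 2.272 rad (130.2°).
Interpolate at f = 0.56 with slerp weights a = sin((1−f)δ)/sin δ ≈ 1.101, b = sin(fδ)/sin δ ≈ 1.250.
p = a·p₁ + b·p₂ ≈ (-0.317, -0.745, -0.587); φ = arcsin(p_z) ≈ -35.91°, λ = atan2(p_y, p_x) ≈ -113.07°.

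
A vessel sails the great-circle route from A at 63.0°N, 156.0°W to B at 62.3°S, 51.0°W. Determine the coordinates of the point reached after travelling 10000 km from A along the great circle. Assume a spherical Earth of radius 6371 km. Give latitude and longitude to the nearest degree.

≈ 14°S, 96°W

From cos δ = sin φ₁ sin φ₂ + cos φ₁ cos φ₂ cos Δλ, the central angle is δ ≈ 2.575 rad (147.5°). The total great-circle distance is δ·R ≈ 2.575 × 6371 ≈ 16403 km, so the target fraction is f = 10000/16403 ≈ 0.610.
Interpolate at f ≈ 0.610 with slerp weights a = sin((1−f)δ)/sin δ ≈ 1.572, b = sin(fδ)/sin δ ≈ 1.862.
p = a·p₁ + b·p₂ ≈ (-0.107, -0.963, -0.248); φ = arcsin(p_z) ≈ -14.36°, λ = atan2(p_y, p_x) ≈ -96.35°.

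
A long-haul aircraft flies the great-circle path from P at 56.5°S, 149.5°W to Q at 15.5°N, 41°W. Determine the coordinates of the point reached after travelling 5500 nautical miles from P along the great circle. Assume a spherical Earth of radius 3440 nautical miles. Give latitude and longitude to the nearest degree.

Write both endpoints as unit vectors p₁, p₂ with components (cos φ cos λ, cos φ sin λ, sin φ).
The central angle between the endpoints is δ = arccos(p₁·p₂) ≈ 1.973 rad (113.1°). The total great-circle distance is δ·R ≈ 1.973 × 3440 ≈ 6788 nmi, so the target fraction is f = 5500/6788 ≈ 0.810.
Interpolate at f ≈ 0.810 with slerp weights a = sin((1−f)δ)/sin δ ≈ 0.397, b = sin(fδ)/sin δ ≈ 1.086.
p = a·p₁ + b·p₂ ≈ (0.601, -0.798, -0.041); φ = arcsin(p_z) ≈ -2.35°, λ = atan2(p_y, p_x) ≈ -53.02°.

≈ 2°S, 53°W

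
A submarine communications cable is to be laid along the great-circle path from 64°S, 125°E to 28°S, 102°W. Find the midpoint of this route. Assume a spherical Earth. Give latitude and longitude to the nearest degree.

≈ 64°S, 131°W

Convert each endpoint to a unit vector on the sphere (x = cos φ cos λ, y = cos φ sin λ, z = sin φ).
The central angle between the endpoints is δ = arccos(p₁·p₂) ≈ 1.412 rad (80.9°).
Interpolate at f = 1/2 with slerp weights a = sin((1−f)δ)/sin δ ≈ 0.657, b = sin(fδ)/sin δ ≈ 0.657.
p = a·p₁ + b·p₂ ≈ (-0.286, -0.332, -0.899); φ = arcsin(p_z) ≈ -64.04°, λ = atan2(p_y, p_x) ≈ -130.77°.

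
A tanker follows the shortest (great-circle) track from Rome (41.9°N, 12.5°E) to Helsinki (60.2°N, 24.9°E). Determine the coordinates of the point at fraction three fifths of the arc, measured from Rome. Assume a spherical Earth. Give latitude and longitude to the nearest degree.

Convert each endpoint to a unit vector on the sphere (x = cos φ cos λ, y = cos φ sin λ, z = sin φ).
The central angle between the endpoints is δ = arccos(p₁·p₂) ≈ 0.346 rad (19.8°).
Interpolate at f = 3/5 with slerp weights a = sin((1−f)δ)/sin δ ≈ 0.407, b = sin(fδ)/sin δ ≈ 0.608.
p = a·p₁ + b·p₂ ≈ (0.570, 0.193, 0.799); φ = arcsin(p_z) ≈ 53.04°, λ = atan2(p_y, p_x) ≈ 18.69°.

≈ 53°N, 19°E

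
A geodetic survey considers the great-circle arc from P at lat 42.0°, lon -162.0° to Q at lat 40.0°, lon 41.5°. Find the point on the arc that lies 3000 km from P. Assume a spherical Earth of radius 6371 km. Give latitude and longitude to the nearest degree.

≈ lat 67°, lon 178°

Convert each endpoint to a unit vector on the sphere (x = cos φ cos λ, y = cos φ sin λ, z = sin φ).
The central angle between the endpoints is δ = arccos(p₁·p₂) ≈ 1.663 rad (95.3°). The total great-circle distance is δ·R ≈ 1.663 × 6371 ≈ 10594 km, so the target fraction is f = 3000/10594 ≈ 0.283.
Interpolate at f ≈ 0.283 with slerp weights a = sin((1−f)δ)/sin δ ≈ 0.933, b = sin(fδ)/sin δ ≈ 0.456.
p = a·p₁ + b·p₂ ≈ (-0.398, 0.017, 0.917); φ = arcsin(p_z) ≈ 66.52°, λ = atan2(p_y, p_x) ≈ 177.56°.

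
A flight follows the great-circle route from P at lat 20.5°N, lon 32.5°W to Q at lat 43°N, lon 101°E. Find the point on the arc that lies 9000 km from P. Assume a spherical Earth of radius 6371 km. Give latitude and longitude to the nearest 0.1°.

Convert each endpoint to a unit vector on the sphere (x = cos φ cos λ, y = cos φ sin λ, z = sin φ).
The central angle between the endpoints is δ = arccos(p₁·p₂) ≈ 1.806 rad (103.5°). The total great-circle distance is δ·R ≈ 1.806 × 6371 ≈ 11504 km, so the target fraction is f = 9000/11504 ≈ 0.782.
Interpolate at f ≈ 0.782 with slerp weights a = sin((1−f)δ)/sin δ ≈ 0.394, b = sin(fδ)/sin δ ≈ 1.015.
p = a·p₁ + b·p₂ ≈ (0.169, 0.531, 0.830); φ = arcsin(p_z) ≈ 56.14°, λ = atan2(p_y, p_x) ≈ 72.30°.

≈ lat 56.1°N, lon 72.3°E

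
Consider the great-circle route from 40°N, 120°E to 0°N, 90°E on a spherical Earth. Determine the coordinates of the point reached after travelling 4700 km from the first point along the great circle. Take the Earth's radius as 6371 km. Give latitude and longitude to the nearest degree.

The haversine formula gives a central angle δ ≈ 0.845 rad (48.4°) between the endpoints. The total great-circle distance is δ·R ≈ 0.845 × 6371 ≈ 5386 km, so the target fraction is f = 4700/5386 ≈ 0.873.
Interpolate at f ≈ 0.873 with slerp weights a = sin((1−f)δ)/sin δ ≈ 0.144, b = sin(fδ)/sin δ ≈ 0.899.
p = a·p₁ + b·p₂ ≈ (-0.055, 0.994, 0.092); φ = arcsin(p_z) ≈ 5.30°, λ = atan2(p_y, p_x) ≈ 93.17°.

≈ 5°N, 93°E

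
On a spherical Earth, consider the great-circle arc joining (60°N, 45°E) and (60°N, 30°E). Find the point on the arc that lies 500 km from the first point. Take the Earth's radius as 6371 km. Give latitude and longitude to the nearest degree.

≈ (60°N, 36°E)

Write both endpoints as unit vectors p₁, p₂ with components (cos φ cos λ, cos φ sin λ, sin φ).
The central angle between the endpoints is δ = arccos(p₁·p₂) ≈ 0.131 rad (7.5°). The total great-circle distance is δ·R ≈ 0.131 × 6371 ≈ 832 km, so the target fraction is f = 500/832 ≈ 0.601.
Interpolate at f ≈ 0.601 with slerp weights a = sin((1−f)δ)/sin δ ≈ 0.400, b = sin(fδ)/sin δ ≈ 0.602.
p = a·p₁ + b·p₂ ≈ (0.402, 0.292, 0.868); φ = arcsin(p_z) ≈ 60.20°, λ = atan2(p_y, p_x) ≈ 35.98°.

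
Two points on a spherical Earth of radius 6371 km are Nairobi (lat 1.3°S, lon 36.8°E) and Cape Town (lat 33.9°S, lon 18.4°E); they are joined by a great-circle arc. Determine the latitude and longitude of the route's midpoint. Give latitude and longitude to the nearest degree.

≈ lat 18°S, lon 28°E

Write both endpoints as unit vectors p₁, p₂ with components (cos φ cos λ, cos φ sin λ, sin φ).
The central angle between the endpoints is δ = arccos(p₁·p₂) ≈ 0.643 rad (36.9°).
Interpolate at f = 1/2 with slerp weights a = sin((1−f)δ)/sin δ ≈ 0.527, b = sin(fδ)/sin δ ≈ 0.527.
p = a·p₁ + b·p₂ ≈ (0.837, 0.454, -0.306); φ = arcsin(p_z) ≈ -17.81°, λ = atan2(p_y, p_x) ≈ 28.46°.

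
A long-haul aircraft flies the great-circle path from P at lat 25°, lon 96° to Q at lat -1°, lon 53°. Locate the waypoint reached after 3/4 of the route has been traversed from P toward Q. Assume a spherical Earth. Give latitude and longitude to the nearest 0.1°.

≈ lat 6.0°, lon 63.1°

Write both endpoints as unit vectors p₁, p₂ with components (cos φ cos λ, cos φ sin λ, sin φ).
The central angle between the endpoints is δ = arccos(p₁·p₂) ≈ 0.856 rad (49.1°).
Interpolate at f = 3/4 with slerp weights a = sin((1−f)δ)/sin δ ≈ 0.281, b = sin(fδ)/sin δ ≈ 0.793.
p = a·p₁ + b·p₂ ≈ (0.450, 0.887, 0.105); φ = arcsin(p_z) ≈ 6.03°, λ = atan2(p_y, p_x) ≈ 63.07°.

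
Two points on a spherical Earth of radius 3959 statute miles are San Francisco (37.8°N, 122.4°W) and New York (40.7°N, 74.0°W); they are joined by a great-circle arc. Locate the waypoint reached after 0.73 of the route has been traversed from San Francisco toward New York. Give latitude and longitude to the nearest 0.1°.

≈ 42.0°N, 87.3°W

Write both endpoints as unit vectors p₁, p₂ with components (cos φ cos λ, cos φ sin λ, sin φ).
The central angle between the endpoints is δ = arccos(p₁·p₂) ≈ 0.648 rad (37.1°).
Interpolate at f = 0.73 with slerp weights a = sin((1−f)δ)/sin δ ≈ 0.288, b = sin(fδ)/sin δ ≈ 0.755.
p = a·p₁ + b·p₂ ≈ (0.036, -0.742, 0.669); φ = arcsin(p_z) ≈ 41.99°, λ = atan2(p_y, p_x) ≈ -87.25°.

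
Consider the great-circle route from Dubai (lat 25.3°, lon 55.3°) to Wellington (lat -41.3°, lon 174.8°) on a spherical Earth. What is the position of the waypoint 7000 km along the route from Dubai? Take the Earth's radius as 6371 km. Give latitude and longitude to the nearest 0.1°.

The haversine formula gives a central angle δ ≈ 2.235 rad (128.1°) between the endpoints. The total great-circle distance is δ·R ≈ 2.235 × 6371 ≈ 14240 km, so the target fraction is f = 7000/14240 ≈ 0.492.
Interpolate at f ≈ 0.492 with slerp weights a = sin((1−f)δ)/sin δ ≈ 1.152, b = sin(fδ)/sin δ ≈ 1.131.
p = a·p₁ + b·p₂ ≈ (-0.253, 0.933, -0.254); φ = arcsin(p_z) ≈ -14.73°, λ = atan2(p_y, p_x) ≈ 105.19°.

≈ lat -14.7°, lon 105.2°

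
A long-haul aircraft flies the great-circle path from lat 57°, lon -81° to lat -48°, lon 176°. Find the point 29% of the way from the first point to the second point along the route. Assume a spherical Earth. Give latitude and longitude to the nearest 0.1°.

Write both endpoints as unit vectors p₁, p₂ with components (cos φ cos λ, cos φ sin λ, sin φ).
The central angle between the endpoints is δ = arccos(p₁·p₂) ≈ 2.354 rad (134.8°).
Interpolate at f = 0.29 with slerp weights a = sin((1−f)δ)/sin δ ≈ 1.403, b = sin(fδ)/sin δ ≈ 0.890.
p = a·p₁ + b·p₂ ≈ (-0.474, -0.713, 0.516); φ = arcsin(p_z) ≈ 31.05°, λ = atan2(p_y, p_x) ≈ -123.62°.

≈ lat 31.1°, lon -123.6°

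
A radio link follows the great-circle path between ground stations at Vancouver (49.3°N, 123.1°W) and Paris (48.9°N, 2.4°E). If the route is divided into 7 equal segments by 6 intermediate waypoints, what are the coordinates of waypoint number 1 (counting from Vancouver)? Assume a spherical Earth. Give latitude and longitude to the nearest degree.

≈ (57°N, 112°W)

The haversine formula gives a central angle δ ≈ 1.243 rad (71.2°) between the endpoints.
Interpolate at f = 1/7 with slerp weights a = sin((1−f)δ)/sin δ ≈ 0.924, b = sin(fδ)/sin δ ≈ 0.187.
p = a·p₁ + b·p₂ ≈ (-0.207, -0.500, 0.841); φ = arcsin(p_z) ≈ 57.27°, λ = atan2(p_y, p_x) ≈ -112.46°.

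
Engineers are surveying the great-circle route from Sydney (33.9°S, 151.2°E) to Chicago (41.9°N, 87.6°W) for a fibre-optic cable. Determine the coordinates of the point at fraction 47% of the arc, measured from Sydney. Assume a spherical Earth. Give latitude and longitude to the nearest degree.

From cos δ = sin φ₁ sin φ₂ + cos φ₁ cos φ₂ cos Δλ, the central angle is δ ≈ 2.336 rad (133.8°).
Interpolate at f = 0.47 with slerp weights a = sin((1−f)δ)/sin δ ≈ 1.310, b = sin(fδ)/sin δ ≈ 1.234.
p = a·p₁ + b·p₂ ≈ (-0.914, -0.394, 0.093); φ = arcsin(p_z) ≈ 5.36°, λ = atan2(p_y, p_x) ≈ -156.70°.

≈ 5°N, 157°W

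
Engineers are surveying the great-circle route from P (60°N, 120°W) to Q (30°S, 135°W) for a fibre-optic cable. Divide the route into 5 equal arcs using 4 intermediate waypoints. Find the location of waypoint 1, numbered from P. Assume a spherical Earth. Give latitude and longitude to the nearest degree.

Convert each endpoint to a unit vector on the sphere (x = cos φ cos λ, y = cos φ sin λ, z = sin φ).
The central angle between the endpoints is δ = arccos(p₁·p₂) ≈ 1.586 rad (90.8°).
Interpolate at f = 1/5 with slerp weights a = sin((1−f)δ)/sin δ ≈ 0.955, b = sin(fδ)/sin δ ≈ 0.312.
p = a·p₁ + b·p₂ ≈ (-0.430, -0.604, 0.671); φ = arcsin(p_z) ≈ 42.14°, λ = atan2(p_y, p_x) ≈ -125.41°.

≈ (42°N, 125°W)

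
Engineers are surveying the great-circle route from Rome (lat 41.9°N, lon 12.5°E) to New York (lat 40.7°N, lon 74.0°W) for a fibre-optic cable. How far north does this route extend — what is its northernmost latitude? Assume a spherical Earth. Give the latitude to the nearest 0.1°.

The great circle lies in the plane with unit normal n̂ = (p₁ × p₂)/|p₁ × p₂|.
Here n̂_z ≈ -0.638; the vertex latitude is φ_max = arccos|n̂_z| ≈ 50.4°.

≈ 50.4°N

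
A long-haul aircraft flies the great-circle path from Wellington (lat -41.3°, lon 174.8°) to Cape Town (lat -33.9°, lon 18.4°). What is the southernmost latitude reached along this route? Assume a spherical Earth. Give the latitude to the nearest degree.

≈ -75°

The great circle lies in the plane with unit normal n̂ = (p₁ × p₂)/|p₁ × p₂|.
Here n̂_z ≈ -0.255; the vertex latitude is φ_max = arccos|n̂_z| ≈ 75.2°.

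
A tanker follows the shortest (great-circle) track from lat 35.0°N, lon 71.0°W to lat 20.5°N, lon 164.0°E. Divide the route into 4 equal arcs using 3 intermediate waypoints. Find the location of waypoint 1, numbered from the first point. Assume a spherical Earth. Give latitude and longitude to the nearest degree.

The haversine formula gives a central angle δ ≈ 1.812 rad (103.8°) between the endpoints.
Interpolate at f = 1/4 with slerp weights a = sin((1−f)δ)/sin δ ≈ 1.007, b = sin(fδ)/sin δ ≈ 0.451.
p = a·p₁ + b·p₂ ≈ (-0.137, -0.664, 0.735); φ = arcsin(p_z) ≈ 47.35°, λ = atan2(p_y, p_x) ≈ -101.70°.

≈ lat 47°N, lon 102°W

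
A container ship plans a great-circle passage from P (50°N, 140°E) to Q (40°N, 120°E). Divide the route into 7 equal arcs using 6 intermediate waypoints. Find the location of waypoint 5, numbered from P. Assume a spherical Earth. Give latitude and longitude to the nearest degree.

From cos δ = sin φ₁ sin φ₂ + cos φ₁ cos φ₂ cos Δλ, the central angle is δ ≈ 0.301 rad (17.2°).
Interpolate at f = 5/7 with slerp weights a = sin((1−f)δ)/sin δ ≈ 0.290, b = sin(fδ)/sin δ ≈ 0.720.
p = a·p₁ + b·p₂ ≈ (-0.418, 0.597, 0.684); φ = arcsin(p_z) ≈ 43.20°, λ = atan2(p_y, p_x) ≈ 125.01°.

≈ (43°N, 125°E)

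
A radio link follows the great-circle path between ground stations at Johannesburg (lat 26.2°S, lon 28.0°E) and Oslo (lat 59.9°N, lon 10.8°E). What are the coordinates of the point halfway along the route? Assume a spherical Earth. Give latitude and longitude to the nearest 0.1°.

Write both endpoints as unit vectors p₁, p₂ with components (cos φ cos λ, cos φ sin λ, sin φ).
The central angle between the endpoints is δ = arccos(p₁·p₂) ≈ 1.523 rad (87.3°).
Interpolate at f = 1/2 with slerp weights a = sin((1−f)δ)/sin δ ≈ 0.691, b = sin(fδ)/sin δ ≈ 0.691.
p = a·p₁ + b·p₂ ≈ (0.888, 0.356, 0.293); φ = arcsin(p_z) ≈ 17.02°, λ = atan2(p_y, p_x) ≈ 21.85°.

≈ lat 17.0°N, lon 21.9°E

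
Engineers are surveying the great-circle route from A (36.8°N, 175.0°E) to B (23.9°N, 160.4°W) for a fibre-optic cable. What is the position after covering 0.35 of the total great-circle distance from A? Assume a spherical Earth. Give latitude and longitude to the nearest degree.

≈ (33°N, 176°W)

The haversine formula gives a central angle δ ≈ 0.432 rad (24.7°) between the endpoints.
Interpolate at f = 0.35 with slerp weights a = sin((1−f)δ)/sin δ ≈ 0.662, b = sin(fδ)/sin δ ≈ 0.360.
p = a·p₁ + b·p₂ ≈ (-0.838, -0.064, 0.542); φ = arcsin(p_z) ≈ 32.83°, λ = atan2(p_y, p_x) ≈ -175.62°.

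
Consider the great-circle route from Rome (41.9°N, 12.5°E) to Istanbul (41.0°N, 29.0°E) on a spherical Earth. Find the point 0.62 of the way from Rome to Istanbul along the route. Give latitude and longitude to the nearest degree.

Convert each endpoint to a unit vector on the sphere (x = cos φ cos λ, y = cos φ sin λ, z = sin φ).
The central angle between the endpoints is δ = arccos(p₁·p₂) ≈ 0.216 rad (12.4°).
Interpolate at f = 0.62 with slerp weights a = sin((1−f)δ)/sin δ ≈ 0.383, b = sin(fδ)/sin δ ≈ 0.623.
p = a·p₁ + b·p₂ ≈ (0.689, 0.290, 0.664); φ = arcsin(p_z) ≈ 41.62°, λ = atan2(p_y, p_x) ≈ 22.79°.

≈ 42°N, 23°E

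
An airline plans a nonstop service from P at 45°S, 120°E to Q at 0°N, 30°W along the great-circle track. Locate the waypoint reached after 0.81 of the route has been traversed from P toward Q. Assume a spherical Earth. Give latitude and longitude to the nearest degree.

Convert each endpoint to a unit vector on the sphere (x = cos φ cos λ, y = cos φ sin λ, z = sin φ).
The central angle between the endpoints is δ = arccos(p₁·p₂) ≈ 2.230 rad (127.8°).
Interpolate at f = 0.81 with slerp weights a = sin((1−f)δ)/sin δ ≈ 0.520, b = sin(fδ)/sin δ ≈ 1.230.
p = a·p₁ + b·p₂ ≈ (0.881, -0.297, -0.368); φ = arcsin(p_z) ≈ -21.57°, λ = atan2(p_y, p_x) ≈ -18.60°.

≈ 22°S, 19°W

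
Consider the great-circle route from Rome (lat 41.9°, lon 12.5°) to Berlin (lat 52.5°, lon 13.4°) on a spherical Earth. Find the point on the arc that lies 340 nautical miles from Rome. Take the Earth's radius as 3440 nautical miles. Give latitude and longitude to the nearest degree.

≈ lat 48°, lon 13°

Convert each endpoint to a unit vector on the sphere (x = cos φ cos λ, y = cos φ sin λ, z = sin φ).
The central angle between the endpoints is δ = arccos(p₁·p₂) ≈ 0.185 rad (10.6°). The total great-circle distance is δ·R ≈ 0.185 × 3440 ≈ 637 nmi, so the target fraction is f = 340/637 ≈ 0.533.
Interpolate at f ≈ 0.533 with slerp weights a = sin((1−f)δ)/sin δ ≈ 0.469, b = sin(fδ)/sin δ ≈ 0.536.
p = a·p₁ + b·p₂ ≈ (0.658, 0.151, 0.738); φ = arcsin(p_z) ≈ 47.55°, λ = atan2(p_y, p_x) ≈ 12.93°.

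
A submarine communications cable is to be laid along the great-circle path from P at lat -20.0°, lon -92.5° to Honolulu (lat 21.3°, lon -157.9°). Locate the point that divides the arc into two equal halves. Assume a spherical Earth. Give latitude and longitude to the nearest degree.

≈ lat 1°, lon -125°

Convert each endpoint to a unit vector on the sphere (x = cos φ cos λ, y = cos φ sin λ, z = sin φ).
The central angle between the endpoints is δ = arccos(p₁·p₂) ≈ 1.328 rad (76.1°).
Interpolate at f = 1/2 with slerp weights a = sin((1−f)δ)/sin δ ≈ 0.635, b = sin(fδ)/sin δ ≈ 0.635.
p = a·p₁ + b·p₂ ≈ (-0.574, -0.819, 0.013); φ = arcsin(p_z) ≈ 0.77°, λ = atan2(p_y, p_x) ≈ -125.04°.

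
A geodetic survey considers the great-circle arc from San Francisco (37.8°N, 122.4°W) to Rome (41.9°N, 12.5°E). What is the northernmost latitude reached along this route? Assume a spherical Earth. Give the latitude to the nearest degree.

The great circle lies in the plane with unit normal n̂ = (p₁ × p₂)/|p₁ × p₂|.
Here n̂_z ≈ +0.417; the vertex latitude is φ_max = arccos|n̂_z| ≈ 65.4°.
Check via Clairaut: cos φ_max = |cos φ₁| · sin C = cos(37.8°)·sin(31.8°) ≈ 0.417, again giving ≈ 65.4°.

≈ 65°N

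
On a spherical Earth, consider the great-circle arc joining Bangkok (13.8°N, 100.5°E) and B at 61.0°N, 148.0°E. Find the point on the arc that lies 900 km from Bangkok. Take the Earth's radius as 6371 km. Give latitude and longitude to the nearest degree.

Write both endpoints as unit vectors p₁, p₂ with components (cos φ cos λ, cos φ sin λ, sin φ).
The central angle between the endpoints is δ = arccos(p₁·p₂) ≈ 1.016 rad (58.2°). The total great-circle distance is δ·R ≈ 1.016 × 6371 ≈ 6473 km, so the target fraction is f = 900/6473 ≈ 0.139.
Interpolate at f ≈ 0.139 with slerp weights a = sin((1−f)δ)/sin δ ≈ 0.903, b = sin(fδ)/sin δ ≈ 0.166.
p = a·p₁ + b·p₂ ≈ (-0.228, 0.905, 0.360); φ = arcsin(p_z) ≈ 21.11°, λ = atan2(p_y, p_x) ≈ 104.14°.

≈ 21°N, 104°E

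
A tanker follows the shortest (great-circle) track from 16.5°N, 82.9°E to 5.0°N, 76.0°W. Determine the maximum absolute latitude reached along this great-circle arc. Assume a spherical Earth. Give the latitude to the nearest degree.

≈ 46°N

The great circle lies in the plane with unit normal n̂ = (p₁ × p₂)/|p₁ × p₂|.
Here n̂_z ≈ -0.689; the vertex latitude is φ_max = arccos|n̂_z| ≈ 46.5°.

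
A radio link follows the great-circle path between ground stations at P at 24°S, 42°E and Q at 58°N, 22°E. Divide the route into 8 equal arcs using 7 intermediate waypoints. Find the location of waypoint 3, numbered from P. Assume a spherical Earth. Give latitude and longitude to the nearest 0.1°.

Convert each endpoint to a unit vector on the sphere (x = cos φ cos λ, y = cos φ sin λ, z = sin φ).
The central angle between the endpoints is δ = arccos(p₁·p₂) ≈ 1.461 rad (83.7°).
Interpolate at f = 3/8 with slerp weights a = sin((1−f)δ)/sin δ ≈ 0.796, b = sin(fδ)/sin δ ≈ 0.524.
p = a·p₁ + b·p₂ ≈ (0.798, 0.591, 0.121); φ = arcsin(p_z) ≈ 6.92°, λ = atan2(p_y, p_x) ≈ 36.51°.

≈ 6.9°N, 36.5°E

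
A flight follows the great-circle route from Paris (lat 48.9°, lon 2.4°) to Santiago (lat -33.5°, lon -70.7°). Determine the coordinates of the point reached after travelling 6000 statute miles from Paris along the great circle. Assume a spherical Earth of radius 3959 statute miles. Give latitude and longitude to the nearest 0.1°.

The haversine formula gives a central angle δ ≈ 1.830 rad (104.9°) between the endpoints. The total great-circle distance is δ·R ≈ 1.830 × 3959 ≈ 7246 mi, so the target fraction is f = 6000/7246 ≈ 0.828.
Interpolate at f ≈ 0.828 with slerp weights a = sin((1−f)δ)/sin δ ≈ 0.320, b = sin(fδ)/sin δ ≈ 1.033.
p = a·p₁ + b·p₂ ≈ (0.495, -0.804, -0.329); φ = arcsin(p_z) ≈ -19.20°, λ = atan2(p_y, p_x) ≈ -58.38°.

≈ lat -19.2°, lon -58.4°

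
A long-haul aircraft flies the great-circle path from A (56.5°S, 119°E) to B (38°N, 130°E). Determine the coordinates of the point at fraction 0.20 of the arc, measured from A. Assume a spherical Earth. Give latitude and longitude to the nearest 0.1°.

≈ (37.7°S, 122.6°E)

Convert each endpoint to a unit vector on the sphere (x = cos φ cos λ, y = cos φ sin λ, z = sin φ).
The central angle between the endpoints is δ = arccos(p₁·p₂) ≈ 1.657 rad (95.0°).
Interpolate at f = 0.20 with slerp weights a = sin((1−f)δ)/sin δ ≈ 0.974, b = sin(fδ)/sin δ ≈ 0.327.
p = a·p₁ + b·p₂ ≈ (-0.426, 0.667, -0.611); φ = arcsin(p_z) ≈ -37.66°, λ = atan2(p_y, p_x) ≈ 122.56°.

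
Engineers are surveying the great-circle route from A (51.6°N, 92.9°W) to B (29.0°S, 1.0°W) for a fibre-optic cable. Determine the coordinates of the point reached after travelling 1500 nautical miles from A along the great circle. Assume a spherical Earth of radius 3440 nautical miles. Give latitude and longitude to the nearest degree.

≈ (39°N, 62°W)

From cos δ = sin φ₁ sin φ₂ + cos φ₁ cos φ₂ cos Δλ, the central angle is δ ≈ 1.980 rad (113.5°). The total great-circle distance is δ·R ≈ 1.980 × 3440 ≈ 6811 nmi, so the target fraction is f = 1500/6811 ≈ 0.220.
Interpolate at f ≈ 0.220 with slerp weights a = sin((1−f)δ)/sin δ ≈ 1.090, b = sin(fδ)/sin δ ≈ 0.460.
p = a·p₁ + b·p₂ ≈ (0.368, -0.683, 0.631); φ = arcsin(p_z) ≈ 39.11°, λ = atan2(p_y, p_x) ≈ -61.66°.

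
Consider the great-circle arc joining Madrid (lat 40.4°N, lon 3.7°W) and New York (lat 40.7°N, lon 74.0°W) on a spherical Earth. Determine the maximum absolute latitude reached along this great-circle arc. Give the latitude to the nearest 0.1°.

The great circle lies in the plane with unit normal n̂ = (p₁ × p₂)/|p₁ × p₂|.
Here n̂_z ≈ -0.691; the vertex latitude is φ_max = arccos|n̂_z| ≈ 46.3°.
Check via Clairaut: cos φ_max = |cos φ₁| · sin C = cos(40.4°)·sin(65.1°) ≈ 0.691, again giving ≈ 46.3°.

≈ 46.3°N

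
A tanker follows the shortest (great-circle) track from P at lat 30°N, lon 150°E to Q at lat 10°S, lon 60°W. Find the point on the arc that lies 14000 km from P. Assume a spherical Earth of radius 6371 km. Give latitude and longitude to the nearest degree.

Convert each endpoint to a unit vector on the sphere (x = cos φ cos λ, y = cos φ sin λ, z = sin φ).
The central angle between the endpoints is δ = arccos(p₁·p₂) ≈ 2.542 rad (145.6°). The total great-circle distance is δ·R ≈ 2.542 × 6371 ≈ 16194 km, so the target fraction is f = 14000/16194 ≈ 0.865.
Interpolate at f ≈ 0.865 with slerp weights a = sin((1−f)δ)/sin δ ≈ 0.598, b = sin(fδ)/sin δ ≈ 1.435.
p = a·p₁ + b·p₂ ≈ (0.258, -0.965, 0.050); φ = arcsin(p_z) ≈ 2.85°, λ = atan2(p_y, p_x) ≈ -75.02°.

≈ lat 3°N, lon 75°W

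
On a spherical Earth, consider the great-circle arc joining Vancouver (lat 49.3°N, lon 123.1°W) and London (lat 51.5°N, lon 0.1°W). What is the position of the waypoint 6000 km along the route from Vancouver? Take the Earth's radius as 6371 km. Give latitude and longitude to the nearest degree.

Write both endpoints as unit vectors p₁, p₂ with components (cos φ cos λ, cos φ sin λ, sin φ).
The central angle between the endpoints is δ = arccos(p₁·p₂) ≈ 1.189 rad (68.1°). The total great-circle distance is δ·R ≈ 1.189 × 6371 ≈ 7578 km, so the target fraction is f = 6000/7578 ≈ 0.792.
Interpolate at f ≈ 0.792 with slerp weights a = sin((1−f)δ)/sin δ ≈ 0.264, b = sin(fδ)/sin δ ≈ 0.871.
p = a·p₁ + b·p₂ ≈ (0.448, -0.145, 0.882); φ = arcsin(p_z) ≈ 61.89°, λ = atan2(p_y, p_x) ≈ -17.95°.

≈ lat 62°N, lon 18°W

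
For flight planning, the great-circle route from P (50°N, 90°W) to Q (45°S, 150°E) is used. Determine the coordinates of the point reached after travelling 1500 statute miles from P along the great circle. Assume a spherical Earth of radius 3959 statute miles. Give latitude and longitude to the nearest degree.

≈ (40°N, 118°W)

The haversine formula gives a central angle δ ≈ 2.448 rad (140.3°) between the endpoints. The total great-circle distance is δ·R ≈ 2.448 × 3959 ≈ 9692 mi, so the target fraction is f = 1500/9692 ≈ 0.155.
Interpolate at f ≈ 0.155 with slerp weights a = sin((1−f)δ)/sin δ ≈ 1.374, b = sin(fδ)/sin δ ≈ 0.579.
p = a·p₁ + b·p₂ ≈ (-0.354, -0.679, 0.643); φ = arcsin(p_z) ≈ 40.05°, λ = atan2(p_y, p_x) ≈ -117.57°.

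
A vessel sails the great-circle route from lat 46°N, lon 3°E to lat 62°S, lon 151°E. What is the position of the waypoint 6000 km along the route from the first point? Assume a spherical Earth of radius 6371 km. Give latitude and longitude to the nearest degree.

Write both endpoints as unit vectors p₁, p₂ with components (cos φ cos λ, cos φ sin λ, sin φ).
The central angle between the endpoints is δ = arccos(p₁·p₂) ≈ 2.718 rad (155.7°). The total great-circle distance is δ·R ≈ 2.718 × 6371 ≈ 17318 km, so the target fraction is f = 6000/17318 ≈ 0.346.
Interpolate at f ≈ 0.346 with slerp weights a = sin((1−f)δ)/sin δ ≈ 2.383, b = sin(fδ)/sin δ ≈ 1.968.
p = a·p₁ + b·p₂ ≈ (0.845, 0.535, -0.024); φ = arcsin(p_z) ≈ -1.36°, λ = atan2(p_y, p_x) ≈ 32.33°.

≈ lat 1°S, lon 32°E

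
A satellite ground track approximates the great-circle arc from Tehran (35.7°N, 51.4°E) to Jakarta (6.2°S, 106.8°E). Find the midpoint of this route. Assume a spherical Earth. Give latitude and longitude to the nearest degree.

Write both endpoints as unit vectors p₁, p₂ with components (cos φ cos λ, cos φ sin λ, sin φ).
The central angle between the endpoints is δ = arccos(p₁·p₂) ≈ 1.164 rad (66.7°).
Interpolate at f = 1/2 with slerp weights a = sin((1−f)δ)/sin δ ≈ 0.599, b = sin(fδ)/sin δ ≈ 0.599.
p = a·p₁ + b·p₂ ≈ (0.131, 0.950, 0.285); φ = arcsin(p_z) ≈ 16.54°, λ = atan2(p_y, p_x) ≈ 82.13°.

≈ 17°N, 82°E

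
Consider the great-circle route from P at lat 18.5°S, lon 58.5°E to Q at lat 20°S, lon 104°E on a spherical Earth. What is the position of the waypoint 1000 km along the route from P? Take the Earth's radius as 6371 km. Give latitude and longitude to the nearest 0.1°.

Convert each endpoint to a unit vector on the sphere (x = cos φ cos λ, y = cos φ sin λ, z = sin φ).
The central angle between the endpoints is δ = arccos(p₁·p₂) ≈ 0.748 rad (42.9°). The total great-circle distance is δ·R ≈ 0.748 × 6371 ≈ 4765 km, so the target fraction is f = 1000/4765 ≈ 0.210.
Interpolate at f ≈ 0.210 with slerp weights a = sin((1−f)δ)/sin δ ≈ 0.819, b = sin(fδ)/sin δ ≈ 0.230.
p = a·p₁ + b·p₂ ≈ (0.354, 0.872, -0.339); φ = arcsin(p_z) ≈ -19.79°, λ = atan2(p_y, p_x) ≈ 67.92°.

≈ lat 19.8°S, lon 67.9°E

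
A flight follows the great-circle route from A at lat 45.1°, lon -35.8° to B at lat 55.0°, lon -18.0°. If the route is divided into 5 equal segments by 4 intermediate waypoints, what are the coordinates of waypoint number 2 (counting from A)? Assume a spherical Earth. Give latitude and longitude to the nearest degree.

The haversine formula gives a central angle δ ≈ 0.263 rad (15.0°) between the endpoints.
Interpolate at f = 2/5 with slerp weights a = sin((1−f)δ)/sin δ ≈ 0.604, b = sin(fδ)/sin δ ≈ 0.404.
p = a·p₁ + b·p₂ ≈ (0.566, -0.321, 0.759); φ = arcsin(p_z) ≈ 49.38°, λ = atan2(p_y, p_x) ≈ -29.56°.

≈ lat 49°, lon -30°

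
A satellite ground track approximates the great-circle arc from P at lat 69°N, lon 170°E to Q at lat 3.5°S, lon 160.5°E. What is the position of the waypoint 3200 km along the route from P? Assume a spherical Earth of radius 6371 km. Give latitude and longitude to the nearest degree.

The haversine formula gives a central angle δ ≈ 1.271 rad (72.8°) between the endpoints. The total great-circle distance is δ·R ≈ 1.271 × 6371 ≈ 8094 km, so the target fraction is f = 3200/8094 ≈ 0.395.
Interpolate at f ≈ 0.395 with slerp weights a = sin((1−f)δ)/sin δ ≈ 0.727, b = sin(fδ)/sin δ ≈ 0.504.
p = a·p₁ + b·p₂ ≈ (-0.731, 0.213, 0.648); φ = arcsin(p_z) ≈ 40.42°, λ = atan2(p_y, p_x) ≈ 163.74°.

≈ lat 40°N, lon 164°E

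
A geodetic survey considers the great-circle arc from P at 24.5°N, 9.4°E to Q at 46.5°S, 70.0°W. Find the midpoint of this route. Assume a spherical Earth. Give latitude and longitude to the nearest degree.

From cos δ = sin φ₁ sin φ₂ + cos φ₁ cos φ₂ cos Δλ, the central angle is δ ≈ 1.757 rad (100.7°).
Interpolate at f = 1/2 with slerp weights a = sin((1−f)δ)/sin δ ≈ 0.784, b = sin(fδ)/sin δ ≈ 0.784.
p = a·p₁ + b·p₂ ≈ (0.888, -0.390, -0.243); φ = arcsin(p_z) ≈ -14.09°, λ = atan2(p_y, p_x) ≈ -23.73°.

≈ 14°S, 24°W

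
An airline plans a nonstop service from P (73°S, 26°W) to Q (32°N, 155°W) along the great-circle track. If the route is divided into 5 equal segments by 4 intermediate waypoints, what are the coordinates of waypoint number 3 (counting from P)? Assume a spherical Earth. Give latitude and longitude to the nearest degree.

≈ (19°S, 140°W)

Convert each endpoint to a unit vector on the sphere (x = cos φ cos λ, y = cos φ sin λ, z = sin φ).
The central angle between the endpoints is δ = arccos(p₁·p₂) ≈ 2.295 rad (131.5°).
Interpolate at f = 3/5 with slerp weights a = sin((1−f)δ)/sin δ ≈ 1.061, b = sin(fδ)/sin δ ≈ 1.311.
p = a·p₁ + b·p₂ ≈ (-0.728, -0.606, -0.320); φ = arcsin(p_z) ≈ -18.67°, λ = atan2(p_y, p_x) ≈ -140.26°.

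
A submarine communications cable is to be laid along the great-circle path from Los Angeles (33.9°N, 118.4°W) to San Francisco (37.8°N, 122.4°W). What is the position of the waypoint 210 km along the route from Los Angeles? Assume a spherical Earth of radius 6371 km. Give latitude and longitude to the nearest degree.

≈ 35°N, 120°W

Convert each endpoint to a unit vector on the sphere (x = cos φ cos λ, y = cos φ sin λ, z = sin φ).
The central angle between the endpoints is δ = arccos(p₁·p₂) ≈ 0.088 rad (5.1°). The total great-circle distance is δ·R ≈ 0.088 × 6371 ≈ 564 km, so the target fraction is f = 210/564 ≈ 0.372.
Interpolate at f ≈ 0.372 with slerp weights a = sin((1−f)δ)/sin δ ≈ 0.628, b = sin(fδ)/sin δ ≈ 0.373.
p = a·p₁ + b·p₂ ≈ (-0.406, -0.707, 0.579); φ = arcsin(p_z) ≈ 35.37°, λ = atan2(p_y, p_x) ≈ -119.84°.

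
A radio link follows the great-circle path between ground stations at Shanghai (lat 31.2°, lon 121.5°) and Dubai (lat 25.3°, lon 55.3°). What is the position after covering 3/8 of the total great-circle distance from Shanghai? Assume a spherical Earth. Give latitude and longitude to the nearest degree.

From cos δ = sin φ₁ sin φ₂ + cos φ₁ cos φ₂ cos Δλ, the central angle is δ ≈ 1.008 rad (57.8°).
Interpolate at f = 3/8 with slerp weights a = sin((1−f)δ)/sin δ ≈ 0.697, b = sin(fδ)/sin δ ≈ 0.436.
p = a·p₁ + b·p₂ ≈ (-0.087, 0.832, 0.547); φ = arcsin(p_z) ≈ 33.19°, λ = atan2(p_y, p_x) ≈ 95.95°.

≈ lat 33°, lon 96°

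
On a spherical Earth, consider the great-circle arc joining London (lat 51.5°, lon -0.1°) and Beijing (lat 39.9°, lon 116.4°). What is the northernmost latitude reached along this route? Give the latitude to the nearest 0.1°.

The great circle lies in the plane with unit normal n̂ = (p₁ × p₂)/|p₁ × p₂|.
Here n̂_z ≈ +0.446; the vertex latitude is φ_max = arccos|n̂_z| ≈ 63.5°.

≈ 63.5°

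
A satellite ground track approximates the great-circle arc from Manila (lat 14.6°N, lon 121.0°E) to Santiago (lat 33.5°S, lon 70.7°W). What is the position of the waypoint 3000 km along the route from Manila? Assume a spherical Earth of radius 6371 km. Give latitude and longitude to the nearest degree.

≈ lat 10°S, lon 133°E

Convert each endpoint to a unit vector on the sphere (x = cos φ cos λ, y = cos φ sin λ, z = sin φ).
The central angle between the endpoints is δ = arccos(p₁·p₂) ≈ 2.763 rad (158.3°). The total great-circle distance is δ·R ≈ 2.763 × 6371 ≈ 17605 km, so the target fraction is f = 3000/17605 ≈ 0.170.
Interpolate at f ≈ 0.170 with slerp weights a = sin((1−f)δ)/sin δ ≈ 2.033, b = sin(fδ)/sin δ ≈ 1.229.
p = a·p₁ + b·p₂ ≈ (-0.675, 0.719, -0.166); φ = arcsin(p_z) ≈ -9.54°, λ = atan2(p_y, p_x) ≈ 133.16°.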